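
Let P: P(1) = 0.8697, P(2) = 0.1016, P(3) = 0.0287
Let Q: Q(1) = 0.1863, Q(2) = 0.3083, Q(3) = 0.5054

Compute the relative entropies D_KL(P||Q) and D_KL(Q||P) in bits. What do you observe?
D_KL(P||Q) = 1.6518 bits, D_KL(Q||P) = 2.1711 bits. The two directions give different values (D_KL(Q||P) exceeds D_KL(P||Q) by 0.5193 bits): KL divergence is asymmetric.

D_KL(P||Q) = Σ P(x) log₂(P(x)/Q(x))

Computing term by term:
  P(1)·log₂(P(1)/Q(1)) = 0.8697·log₂(0.8697/0.1863) = 1.93325
  P(2)·log₂(P(2)/Q(2)) = 0.1016·log₂(0.1016/0.3083) = -0.16271
  P(3)·log₂(P(3)/Q(3)) = 0.0287·log₂(0.0287/0.5054) = -0.11877

D_KL(P||Q) = 1.93325 - 0.16271 - 0.11877 = 1.65177 ≈ 1.6518 bits

D_KL(Q||P) = Σ Q(x) log₂(Q(x)/P(x))

Computing term by term:
  Q(1)·log₂(Q(1)/P(1)) = 0.1863·log₂(0.1863/0.8697) = -0.41412
  Q(2)·log₂(Q(2)/P(2)) = 0.3083·log₂(0.3083/0.1016) = 0.49372
  Q(3)·log₂(Q(3)/P(3)) = 0.5054·log₂(0.5054/0.0287) = 2.09150

D_KL(Q||P) = -0.41412 + 0.49372 + 2.09150 = 2.17110 ≈ 2.1711 bits

These are NOT equal (difference: 0.5193 bits). KL divergence is asymmetric: D_KL(P||Q) ≠ D_KL(Q||P) in general.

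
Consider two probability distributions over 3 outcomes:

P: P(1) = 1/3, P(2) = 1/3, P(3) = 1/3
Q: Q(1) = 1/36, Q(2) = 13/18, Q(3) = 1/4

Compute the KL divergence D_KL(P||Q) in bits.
0.9615 bits

D_KL(P||Q) = Σ P(x) log₂(P(x)/Q(x))

Computing term by term:
  P(1)·log₂(P(1)/Q(1)) = (1/3)·log₂((1/3)/(1/36)) = 1.19499
  P(2)·log₂(P(2)/Q(2)) = (1/3)·log₂((1/3)/(13/18)) = -0.37183
  P(3)·log₂(P(3)/Q(3)) = (1/3)·log₂((1/3)/(1/4)) = 0.13835

D_KL(P||Q) = 1.19499 - 0.37183 + 0.13835 = 0.96151 ≈ 0.9615 bits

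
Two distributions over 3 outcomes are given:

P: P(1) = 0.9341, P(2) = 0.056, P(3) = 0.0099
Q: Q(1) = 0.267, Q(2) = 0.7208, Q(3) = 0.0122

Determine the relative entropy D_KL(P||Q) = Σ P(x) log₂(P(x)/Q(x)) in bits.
1.4783 bits

D_KL(P||Q) = Σ P(x) log₂(P(x)/Q(x))

Computing term by term:
  P(1)·log₂(P(1)/Q(1)) = 0.9341·log₂(0.9341/0.267) = 1.68767
  P(2)·log₂(P(2)/Q(2)) = 0.056·log₂(0.056/0.7208) = -0.20642
  P(3)·log₂(P(3)/Q(3)) = 0.0099·log₂(0.0099/0.0122) = -0.00298

D_KL(P||Q) = 1.68767 - 0.20642 - 0.00298 = 1.47827 ≈ 1.4783 bits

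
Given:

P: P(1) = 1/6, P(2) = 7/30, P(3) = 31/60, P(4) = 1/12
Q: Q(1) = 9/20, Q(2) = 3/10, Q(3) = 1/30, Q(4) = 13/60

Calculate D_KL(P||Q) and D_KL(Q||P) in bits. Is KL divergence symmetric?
D_KL(P||Q) = 1.6047 bits, D_KL(Q||P) = 0.9205 bits. No, KL divergence is not symmetric.

D_KL(P||Q) = Σ P(x) log₂(P(x)/Q(x))

Computing term by term:
  P(1)·log₂(P(1)/Q(1)) = (1/6)·log₂((1/6)/(9/20)) = -0.23883
  P(2)·log₂(P(2)/Q(2)) = (7/30)·log₂((7/30)/(3/10)) = -0.08460
  P(3)·log₂(P(3)/Q(3)) = (31/60)·log₂((31/60)/(1/30)) = 2.04300
  P(4)·log₂(P(4)/Q(4)) = (1/12)·log₂((1/12)/(13/60)) = -0.11488

D_KL(P||Q) = -0.23883 - 0.08460 + 2.04300 - 0.11488 = 1.60469 ≈ 1.6047 bits

D_KL(Q||P) = Σ Q(x) log₂(Q(x)/P(x))

Computing term by term:
  Q(1)·log₂(Q(1)/P(1)) = (9/20)·log₂((9/20)/(1/6)) = 0.64483
  Q(2)·log₂(Q(2)/P(2)) = (3/10)·log₂((3/10)/(7/30)) = 0.10877
  Q(3)·log₂(Q(3)/P(3)) = (1/30)·log₂((1/30)/(31/60)) = -0.13181
  Q(4)·log₂(Q(4)/P(4)) = (13/60)·log₂((13/60)/(1/12)) = 0.29868

D_KL(Q||P) = 0.64483 + 0.10877 - 0.13181 + 0.29868 = 0.92047 ≈ 0.9205 bits

These are NOT equal (difference: 0.6842 bits). KL divergence is asymmetric: D_KL(P||Q) ≠ D_KL(Q||P) in general.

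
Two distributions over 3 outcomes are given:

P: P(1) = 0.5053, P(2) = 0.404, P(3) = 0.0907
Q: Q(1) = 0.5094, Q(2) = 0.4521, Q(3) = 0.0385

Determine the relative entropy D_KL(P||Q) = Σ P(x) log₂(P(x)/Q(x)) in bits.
0.0407 bits

D_KL(P||Q) = Σ P(x) log₂(P(x)/Q(x))

Computing term by term:
  P(1)·log₂(P(1)/Q(1)) = 0.5053·log₂(0.5053/0.5094) = -0.00589
  P(2)·log₂(P(2)/Q(2)) = 0.404·log₂(0.404/0.4521) = -0.06556
  P(3)·log₂(P(3)/Q(3)) = 0.0907·log₂(0.0907/0.0385) = 0.11213

D_KL(P||Q) = -0.00589 - 0.06556 + 0.11213 = 0.04068 ≈ 0.0407 bits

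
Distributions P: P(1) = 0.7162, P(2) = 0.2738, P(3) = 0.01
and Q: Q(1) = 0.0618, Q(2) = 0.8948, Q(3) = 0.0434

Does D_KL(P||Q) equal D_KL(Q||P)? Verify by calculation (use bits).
D_KL(P||Q) = 2.0426 bits, D_KL(Q||P) = 1.4022 bits. No — D_KL(P||Q) ≠ D_KL(Q||P) for this pair.

D_KL(P||Q) = Σ P(x) log₂(P(x)/Q(x))

Computing term by term:
  P(1)·log₂(P(1)/Q(1)) = 0.7162·log₂(0.7162/0.0618) = 2.53154
  P(2)·log₂(P(2)/Q(2)) = 0.2738·log₂(0.2738/0.8948) = -0.46777
  P(3)·log₂(P(3)/Q(3)) = 0.01·log₂(0.01/0.0434) = -0.02118

D_KL(P||Q) = 2.53154 - 0.46777 - 0.02118 = 2.04259 ≈ 2.0426 bits

D_KL(Q||P) = Σ Q(x) log₂(Q(x)/P(x))

Computing term by term:
  Q(1)·log₂(Q(1)/P(1)) = 0.0618·log₂(0.0618/0.7162) = -0.21844
  Q(2)·log₂(Q(2)/P(2)) = 0.8948·log₂(0.8948/0.2738) = 1.52871
  Q(3)·log₂(Q(3)/P(3)) = 0.0434·log₂(0.0434/0.01) = 0.09191

D_KL(Q||P) = -0.21844 + 1.52871 + 0.09191 = 1.40218 ≈ 1.4022 bits

These are NOT equal (difference: 0.6404 bits). KL divergence is asymmetric: D_KL(P||Q) ≠ D_KL(Q||P) in general.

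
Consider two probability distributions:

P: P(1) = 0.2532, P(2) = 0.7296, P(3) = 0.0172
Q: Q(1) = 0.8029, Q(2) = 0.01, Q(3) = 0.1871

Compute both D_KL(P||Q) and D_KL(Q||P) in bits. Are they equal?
D_KL(P||Q) = 4.0347 bits, D_KL(Q||P) = 1.9191 bits. No, they are not equal.

D_KL(P||Q) = Σ P(x) log₂(P(x)/Q(x))

Computing term by term:
  P(1)·log₂(P(1)/Q(1)) = 0.2532·log₂(0.2532/0.8029) = -0.42156
  P(2)·log₂(P(2)/Q(2)) = 0.7296·log₂(0.7296/0.01) = 4.51552
  P(3)·log₂(P(3)/Q(3)) = 0.0172·log₂(0.0172/0.1871) = -0.05923

D_KL(P||Q) = -0.42156 + 4.51552 - 0.05923 = 4.03473 ≈ 4.0347 bits

D_KL(Q||P) = Σ Q(x) log₂(Q(x)/P(x))

Computing term by term:
  Q(1)·log₂(Q(1)/P(1)) = 0.8029·log₂(0.8029/0.2532) = 1.33678
  Q(2)·log₂(Q(2)/P(2)) = 0.01·log₂(0.01/0.7296) = -0.06189
  Q(3)·log₂(Q(3)/P(3)) = 0.1871·log₂(0.1871/0.0172) = 0.64425

D_KL(Q||P) = 1.33678 - 0.06189 + 0.64425 = 1.91914 ≈ 1.9191 bits

These are NOT equal (difference: 2.1156 bits). KL divergence is asymmetric: D_KL(P||Q) ≠ D_KL(Q||P) in general.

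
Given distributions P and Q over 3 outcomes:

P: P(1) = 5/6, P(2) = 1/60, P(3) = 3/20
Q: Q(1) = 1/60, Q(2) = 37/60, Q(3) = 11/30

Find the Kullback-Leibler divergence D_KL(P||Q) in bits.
4.4230 bits

D_KL(P||Q) = Σ P(x) log₂(P(x)/Q(x))

Computing term by term:
  P(1)·log₂(P(1)/Q(1)) = (5/6)·log₂((5/6)/(1/60)) = 4.70321
  P(2)·log₂(P(2)/Q(2)) = (1/60)·log₂((1/60)/(37/60)) = -0.08682
  P(3)·log₂(P(3)/Q(3)) = (3/20)·log₂((3/20)/(11/30)) = -0.19343

D_KL(P||Q) = 4.70321 - 0.08682 - 0.19343 = 4.42296 ≈ 4.4230 bits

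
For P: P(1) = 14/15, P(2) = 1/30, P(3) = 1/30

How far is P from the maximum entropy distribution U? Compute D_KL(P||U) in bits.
1.1649 bits

U(i) = 1/3 for all i

D_KL(P||U) = Σ P(x) log₂(P(x) / (1/3))
           = Σ P(x) log₂(P(x)) + log₂(3)
           = log₂(3) - H(P)

H(P) = -Σ P(x) log₂(P(x)):
  -P(1)·log₂(P(1)) = -(14/15)·log₂(14/15) = 0.09290
  -P(2)·log₂(P(2)) = -(1/30)·log₂(1/30) = 0.16356
  -P(3)·log₂(P(3)) = -(1/30)·log₂(1/30) = 0.16356
H(P) = 0.09290 + 0.16356 + 0.16356 = 0.42002 bits

log₂(3) = 1.58496 bits

D_KL(P||U) = 1.58496 - 0.42002 = 1.16494 ≈ 1.1649 bits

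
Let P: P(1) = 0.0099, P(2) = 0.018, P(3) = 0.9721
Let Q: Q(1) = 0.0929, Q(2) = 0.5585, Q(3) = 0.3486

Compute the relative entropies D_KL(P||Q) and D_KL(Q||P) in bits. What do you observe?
D_KL(P||Q) = 1.3171 bits, D_KL(Q||P) = 2.5520 bits. The two directions give different values (D_KL(Q||P) exceeds D_KL(P||Q) by 1.2349 bits): KL divergence is asymmetric.

D_KL(P||Q) = Σ P(x) log₂(P(x)/Q(x))

Computing term by term:
  P(1)·log₂(P(1)/Q(1)) = 0.0099·log₂(0.0099/0.0929) = -0.03198
  P(2)·log₂(P(2)/Q(2)) = 0.018·log₂(0.018/0.5585) = -0.08920
  P(3)·log₂(P(3)/Q(3)) = 0.9721·log₂(0.9721/0.3486) = 1.43825

D_KL(P||Q) = -0.03198 - 0.08920 + 1.43825 = 1.31707 ≈ 1.3171 bits

D_KL(Q||P) = Σ Q(x) log₂(Q(x)/P(x))

Computing term by term:
  Q(1)·log₂(Q(1)/P(1)) = 0.0929·log₂(0.0929/0.0099) = 0.30008
  Q(2)·log₂(Q(2)/P(2)) = 0.5585·log₂(0.5585/0.018) = 2.76764
  Q(3)·log₂(Q(3)/P(3)) = 0.3486·log₂(0.3486/0.9721) = -0.51576

D_KL(Q||P) = 0.30008 + 2.76764 - 0.51576 = 2.55196 ≈ 2.5520 bits

These are NOT equal (difference: 1.2349 bits). KL divergence is asymmetric: D_KL(P||Q) ≠ D_KL(Q||P) in general.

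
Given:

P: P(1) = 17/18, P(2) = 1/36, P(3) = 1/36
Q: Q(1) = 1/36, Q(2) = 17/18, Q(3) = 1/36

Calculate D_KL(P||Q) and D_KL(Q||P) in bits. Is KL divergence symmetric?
D_KL(P||Q) = 4.6635 bits, D_KL(Q||P) = 4.6635 bits. The two values coincide for this particular pair, but no — KL divergence is not symmetric in general.

D_KL(P||Q) = Σ P(x) log₂(P(x)/Q(x))

Computing term by term:
  P(1)·log₂(P(1)/Q(1)) = (17/18)·log₂((17/18)/(1/36)) = 4.80483
  P(2)·log₂(P(2)/Q(2)) = (1/36)·log₂((1/36)/(17/18)) = -0.14132
  P(3)·log₂(P(3)/Q(3)) = (1/36)·log₂((1/36)/(1/36)) = 0.00000

D_KL(P||Q) = 4.80483 - 0.14132 + 0.00000 = 4.66351 ≈ 4.6635 bits

D_KL(Q||P) = Σ Q(x) log₂(Q(x)/P(x))

Computing term by term:
  Q(1)·log₂(Q(1)/P(1)) = (1/36)·log₂((1/36)/(17/18)) = -0.14132
  Q(2)·log₂(Q(2)/P(2)) = (17/18)·log₂((17/18)/(1/36)) = 4.80483
  Q(3)·log₂(Q(3)/P(3)) = (1/36)·log₂((1/36)/(1/36)) = 0.00000

D_KL(Q||P) = -0.14132 + 4.80483 + 0.00000 = 4.66351 ≈ 4.6635 bits

These ARE equal here. Q is P with outcomes relabeled (Q(1) = P(2), Q(2) = P(1)) by a relabeling that is its own inverse, so the two sums contain exactly the same terms in a different order. This is a special case — KL divergence is not symmetric in general: D_KL(P||Q) ≠ D_KL(Q||P) for most P, Q.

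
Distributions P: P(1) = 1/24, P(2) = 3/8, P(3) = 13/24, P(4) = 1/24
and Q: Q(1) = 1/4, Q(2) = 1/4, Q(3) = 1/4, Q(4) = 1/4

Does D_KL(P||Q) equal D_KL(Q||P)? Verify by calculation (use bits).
D_KL(P||Q) = 0.6082 bits, D_KL(Q||P) = 0.8674 bits. No — D_KL(P||Q) ≠ D_KL(Q||P) for this pair.

D_KL(P||Q) = Σ P(x) log₂(P(x)/Q(x))

Computing term by term:
  P(1)·log₂(P(1)/Q(1)) = (1/24)·log₂((1/24)/(1/4)) = -0.10771
  P(2)·log₂(P(2)/Q(2)) = (3/8)·log₂((3/8)/(1/4)) = 0.21936
  P(3)·log₂(P(3)/Q(3)) = (13/24)·log₂((13/24)/(1/4)) = 0.60422
  P(4)·log₂(P(4)/Q(4)) = (1/24)·log₂((1/24)/(1/4)) = -0.10771

D_KL(P||Q) = -0.10771 + 0.21936 + 0.60422 - 0.10771 = 0.60816 ≈ 0.6082 bits

D_KL(Q||P) = Σ Q(x) log₂(Q(x)/P(x))

Computing term by term:
  Q(1)·log₂(Q(1)/P(1)) = (1/4)·log₂((1/4)/(1/24)) = 0.64624
  Q(2)·log₂(Q(2)/P(2)) = (1/4)·log₂((1/4)/(3/8)) = -0.14624
  Q(3)·log₂(Q(3)/P(3)) = (1/4)·log₂((1/4)/(13/24)) = -0.27887
  Q(4)·log₂(Q(4)/P(4)) = (1/4)·log₂((1/4)/(1/24)) = 0.64624

D_KL(Q||P) = 0.64624 - 0.14624 - 0.27887 + 0.64624 = 0.86737 ≈ 0.8674 bits

These are NOT equal (difference: 0.2592 bits). KL divergence is asymmetric: D_KL(P||Q) ≠ D_KL(Q||P) in general.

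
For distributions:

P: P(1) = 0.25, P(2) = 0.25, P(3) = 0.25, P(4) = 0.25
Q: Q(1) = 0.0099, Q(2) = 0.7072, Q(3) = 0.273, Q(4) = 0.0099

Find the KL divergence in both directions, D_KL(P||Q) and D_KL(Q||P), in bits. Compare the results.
D_KL(P||Q) = 1.9224 bits, D_KL(Q||P) = 1.0034 bits. D_KL(P||Q) is larger than D_KL(Q||P) by 0.9190 bits; the two directions differ.

D_KL(P||Q) = Σ P(x) log₂(P(x)/Q(x))

Computing term by term:
  P(1)·log₂(P(1)/Q(1)) = 0.25·log₂(0.25/0.0099) = 1.16459
  P(2)·log₂(P(2)/Q(2)) = 0.25·log₂(0.25/0.7072) = -0.37505
  P(3)·log₂(P(3)/Q(3)) = 0.25·log₂(0.25/0.273) = -0.03174
  P(4)·log₂(P(4)/Q(4)) = 0.25·log₂(0.25/0.0099) = 1.16459

D_KL(P||Q) = 1.16459 - 0.37505 - 0.03174 + 1.16459 = 1.92239 ≈ 1.9224 bits

D_KL(Q||P) = Σ Q(x) log₂(Q(x)/P(x))

Computing term by term:
  Q(1)·log₂(Q(1)/P(1)) = 0.0099·log₂(0.0099/0.25) = -0.04612
  Q(2)·log₂(Q(2)/P(2)) = 0.7072·log₂(0.7072/0.25) = 1.06093
  Q(3)·log₂(Q(3)/P(3)) = 0.273·log₂(0.273/0.25) = 0.03466
  Q(4)·log₂(Q(4)/P(4)) = 0.0099·log₂(0.0099/0.25) = -0.04612

D_KL(Q||P) = -0.04612 + 1.06093 + 0.03466 - 0.04612 = 1.00335 ≈ 1.0034 bits

These are NOT equal (difference: 0.9190 bits). KL divergence is asymmetric: D_KL(P||Q) ≠ D_KL(Q||P) in general.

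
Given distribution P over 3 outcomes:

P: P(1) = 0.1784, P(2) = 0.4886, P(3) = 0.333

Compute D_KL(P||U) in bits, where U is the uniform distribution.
0.1082 bits

U(i) = 1/3 for all i

D_KL(P||U) = Σ P(x) log₂(P(x) / (1/3))
           = Σ P(x) log₂(P(x)) + log₂(3)
           = log₂(3) - H(P)

H(P) = -Σ P(x) log₂(P(x)):
  -P(1)·log₂(P(1)) = -(0.1784)·log₂(0.1784) = 0.44365
  -P(2)·log₂(P(2)) = -(0.4886)·log₂(0.4886) = 0.50486
  -P(3)·log₂(P(3)) = -(0.333)·log₂(0.333) = 0.52827
H(P) = 0.44365 + 0.50486 + 0.52827 = 1.47678 bits

log₂(3) = 1.58496 bits

D_KL(P||U) = 1.58496 - 1.47678 = 0.10818 ≈ 0.1082 bits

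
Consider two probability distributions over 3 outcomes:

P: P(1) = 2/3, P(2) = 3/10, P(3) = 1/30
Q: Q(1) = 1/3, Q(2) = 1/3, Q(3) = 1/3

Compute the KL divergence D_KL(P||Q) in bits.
0.5103 bits

D_KL(P||Q) = Σ P(x) log₂(P(x)/Q(x))

Computing term by term:
  P(1)·log₂(P(1)/Q(1)) = (2/3)·log₂((2/3)/(1/3)) = 0.66667
  P(2)·log₂(P(2)/Q(2)) = (3/10)·log₂((3/10)/(1/3)) = -0.04560
  P(3)·log₂(P(3)/Q(3)) = (1/30)·log₂((1/30)/(1/3)) = -0.11073

D_KL(P||Q) = 0.66667 - 0.04560 - 0.11073 = 0.51034 ≈ 0.5103 bits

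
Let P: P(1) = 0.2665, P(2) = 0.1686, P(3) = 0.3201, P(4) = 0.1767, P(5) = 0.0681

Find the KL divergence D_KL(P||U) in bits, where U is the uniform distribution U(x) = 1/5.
0.1486 bits

U(i) = 1/5 for all i

D_KL(P||U) = Σ P(x) log₂(P(x) / (1/5))
           = Σ P(x) log₂(P(x)) + log₂(5)
           = log₂(5) - H(P)

H(P) = -Σ P(x) log₂(P(x)):
  -P(1)·log₂(P(1)) = -(0.2665)·log₂(0.2665) = 0.50843
  -P(2)·log₂(P(2)) = -(0.1686)·log₂(0.1686) = 0.43302
  -P(3)·log₂(P(3)) = -(0.3201)·log₂(0.3201) = 0.52605
  -P(4)·log₂(P(4)) = -(0.1767)·log₂(0.1767) = 0.44186
  -P(5)·log₂(P(5)) = -(0.0681)·log₂(0.0681) = 0.26397
H(P) = 0.50843 + 0.43302 + 0.52605 + 0.44186 + 0.26397 = 2.17333 bits

log₂(5) = 2.32193 bits

D_KL(P||U) = 2.32193 - 2.17333 = 0.14860 ≈ 0.1486 bits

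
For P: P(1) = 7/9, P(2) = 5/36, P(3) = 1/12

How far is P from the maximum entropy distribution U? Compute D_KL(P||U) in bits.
0.6087 bits

U(i) = 1/3 for all i

D_KL(P||U) = Σ P(x) log₂(P(x) / (1/3))
           = Σ P(x) log₂(P(x)) + log₂(3)
           = log₂(3) - H(P)

H(P) = -Σ P(x) log₂(P(x)):
  -P(1)·log₂(P(1)) = -(7/9)·log₂(7/9) = 0.28200
  -P(2)·log₂(P(2)) = -(5/36)·log₂(5/36) = 0.39556
  -P(3)·log₂(P(3)) = -(1/12)·log₂(1/12) = 0.29875
H(P) = 0.28200 + 0.39556 + 0.29875 = 0.97631 bits

log₂(3) = 1.58496 bits

D_KL(P||U) = 1.58496 - 0.97631 = 0.60865 ≈ 0.6087 bits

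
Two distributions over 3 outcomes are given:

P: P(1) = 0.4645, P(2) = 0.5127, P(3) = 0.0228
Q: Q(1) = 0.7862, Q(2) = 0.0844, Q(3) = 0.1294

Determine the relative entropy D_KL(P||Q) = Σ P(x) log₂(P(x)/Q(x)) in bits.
0.9247 bits

D_KL(P||Q) = Σ P(x) log₂(P(x)/Q(x))

Computing term by term:
  P(1)·log₂(P(1)/Q(1)) = 0.4645·log₂(0.4645/0.7862) = -0.35266
  P(2)·log₂(P(2)/Q(2)) = 0.5127·log₂(0.5127/0.0844) = 1.33446
  P(3)·log₂(P(3)/Q(3)) = 0.0228·log₂(0.0228/0.1294) = -0.05711

D_KL(P||Q) = -0.35266 + 1.33446 - 0.05711 = 0.92469 ≈ 0.9247 bits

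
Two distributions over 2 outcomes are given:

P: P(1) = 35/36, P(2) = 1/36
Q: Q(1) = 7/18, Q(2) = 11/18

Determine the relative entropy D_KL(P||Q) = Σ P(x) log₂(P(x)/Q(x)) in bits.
1.1613 bits

D_KL(P||Q) = Σ P(x) log₂(P(x)/Q(x))

Computing term by term:
  P(1)·log₂(P(1)/Q(1)) = (35/36)·log₂((35/36)/(7/18)) = 1.28521
  P(2)·log₂(P(2)/Q(2)) = (1/36)·log₂((1/36)/(11/18)) = -0.12387

D_KL(P||Q) = 1.28521 - 0.12387 = 1.16134 ≈ 1.1613 bits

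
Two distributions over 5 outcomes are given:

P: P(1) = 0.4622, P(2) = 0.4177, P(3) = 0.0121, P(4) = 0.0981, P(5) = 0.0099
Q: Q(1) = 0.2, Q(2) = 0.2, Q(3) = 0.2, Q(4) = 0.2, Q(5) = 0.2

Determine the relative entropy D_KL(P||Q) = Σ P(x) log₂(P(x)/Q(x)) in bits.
0.8097 bits

D_KL(P||Q) = Σ P(x) log₂(P(x)/Q(x))

Computing term by term:
  P(1)·log₂(P(1)/Q(1)) = 0.4622·log₂(0.4622/0.2) = 0.55858
  P(2)·log₂(P(2)/Q(2)) = 0.4177·log₂(0.4177/0.2) = 0.44379
  P(3)·log₂(P(3)/Q(3)) = 0.0121·log₂(0.0121/0.2) = -0.04897
  P(4)·log₂(P(4)/Q(4)) = 0.0981·log₂(0.0981/0.2) = -0.10081
  P(5)·log₂(P(5)/Q(5)) = 0.0099·log₂(0.0099/0.2) = -0.04293

D_KL(P||Q) = 0.55858 + 0.44379 - 0.04897 - 0.10081 - 0.04293 = 0.80966 ≈ 0.8097 bits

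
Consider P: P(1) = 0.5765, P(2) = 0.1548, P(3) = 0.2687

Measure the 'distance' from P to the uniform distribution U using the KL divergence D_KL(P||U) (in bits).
0.2008 bits

U(i) = 1/3 for all i

D_KL(P||U) = Σ P(x) log₂(P(x) / (1/3))
           = Σ P(x) log₂(P(x)) + log₂(3)
           = log₂(3) - H(P)

H(P) = -Σ P(x) log₂(P(x)):
  -P(1)·log₂(P(1)) = -(0.5765)·log₂(0.5765) = 0.45809
  -P(2)·log₂(P(2)) = -(0.1548)·log₂(0.1548) = 0.41665
  -P(3)·log₂(P(3)) = -(0.2687)·log₂(0.2687) = 0.50944
H(P) = 0.45809 + 0.41665 + 0.50944 = 1.38418 bits

log₂(3) = 1.58496 bits

D_KL(P||U) = 1.58496 - 1.38418 = 0.20078 ≈ 0.2008 bits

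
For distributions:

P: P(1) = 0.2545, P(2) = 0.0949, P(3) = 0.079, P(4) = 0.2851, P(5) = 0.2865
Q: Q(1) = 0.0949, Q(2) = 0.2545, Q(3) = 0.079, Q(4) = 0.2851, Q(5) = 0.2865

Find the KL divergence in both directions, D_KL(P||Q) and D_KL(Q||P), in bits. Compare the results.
D_KL(P||Q) = 0.2271 bits, D_KL(Q||P) = 0.2271 bits. The two directions give exactly the same value for this pair.

D_KL(P||Q) = Σ P(x) log₂(P(x)/Q(x))

Computing term by term:
  P(1)·log₂(P(1)/Q(1)) = 0.2545·log₂(0.2545/0.0949) = 0.36220
  P(2)·log₂(P(2)/Q(2)) = 0.0949·log₂(0.0949/0.2545) = -0.13506
  P(3)·log₂(P(3)/Q(3)) = 0.079·log₂(0.079/0.079) = 0.00000
  P(4)·log₂(P(4)/Q(4)) = 0.2851·log₂(0.2851/0.2851) = 0.00000
  P(5)·log₂(P(5)/Q(5)) = 0.2865·log₂(0.2865/0.2865) = 0.00000

D_KL(P||Q) = 0.36220 - 0.13506 + 0.00000 + 0.00000 + 0.00000 = 0.22714 ≈ 0.2271 bits

D_KL(Q||P) = Σ Q(x) log₂(Q(x)/P(x))

Computing term by term:
  Q(1)·log₂(Q(1)/P(1)) = 0.0949·log₂(0.0949/0.2545) = -0.13506
  Q(2)·log₂(Q(2)/P(2)) = 0.2545·log₂(0.2545/0.0949) = 0.36220
  Q(3)·log₂(Q(3)/P(3)) = 0.079·log₂(0.079/0.079) = 0.00000
  Q(4)·log₂(Q(4)/P(4)) = 0.2851·log₂(0.2851/0.2851) = 0.00000
  Q(5)·log₂(Q(5)/P(5)) = 0.2865·log₂(0.2865/0.2865) = 0.00000

D_KL(Q||P) = -0.13506 + 0.36220 + 0.00000 + 0.00000 + 0.00000 = 0.22714 ≈ 0.2271 bits

These ARE equal here. Q is P with outcomes relabeled (Q(1) = P(2), Q(2) = P(1)) by a relabeling that is its own inverse, so the two sums contain exactly the same terms in a different order. This is a special case — KL divergence is not symmetric in general: D_KL(P||Q) ≠ D_KL(Q||P) for most P, Q.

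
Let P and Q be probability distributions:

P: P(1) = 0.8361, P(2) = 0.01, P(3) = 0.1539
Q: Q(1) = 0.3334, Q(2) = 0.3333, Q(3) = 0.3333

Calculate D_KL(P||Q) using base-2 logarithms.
0.8869 bits

D_KL(P||Q) = Σ P(x) log₂(P(x)/Q(x))

Computing term by term:
  P(1)·log₂(P(1)/Q(1)) = 0.8361·log₂(0.8361/0.3334) = 1.10902
  P(2)·log₂(P(2)/Q(2)) = 0.01·log₂(0.01/0.3333) = -0.05059
  P(3)·log₂(P(3)/Q(3)) = 0.1539·log₂(0.1539/0.3333) = -0.17157

D_KL(P||Q) = 1.10902 - 0.05059 - 0.17157 = 0.88686 ≈ 0.8869 bits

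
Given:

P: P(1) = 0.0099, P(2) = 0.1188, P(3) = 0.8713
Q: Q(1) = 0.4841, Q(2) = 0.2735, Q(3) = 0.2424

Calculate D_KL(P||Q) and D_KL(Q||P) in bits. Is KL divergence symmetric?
D_KL(P||Q) = 1.4098 bits, D_KL(Q||P) = 2.5982 bits. No, KL divergence is not symmetric.

D_KL(P||Q) = Σ P(x) log₂(P(x)/Q(x))

Computing term by term:
  P(1)·log₂(P(1)/Q(1)) = 0.0099·log₂(0.0099/0.4841) = -0.05556
  P(2)·log₂(P(2)/Q(2)) = 0.1188·log₂(0.1188/0.2735) = -0.14292
  P(3)·log₂(P(3)/Q(3)) = 0.8713·log₂(0.8713/0.2424) = 1.60823

D_KL(P||Q) = -0.05556 - 0.14292 + 1.60823 = 1.40975 ≈ 1.4098 bits

D_KL(Q||P) = Σ Q(x) log₂(Q(x)/P(x))

Computing term by term:
  Q(1)·log₂(Q(1)/P(1)) = 0.4841·log₂(0.4841/0.0099) = 2.71664
  Q(2)·log₂(Q(2)/P(2)) = 0.2735·log₂(0.2735/0.1188) = 0.32902
  Q(3)·log₂(Q(3)/P(3)) = 0.2424·log₂(0.2424/0.8713) = -0.44742

D_KL(Q||P) = 2.71664 + 0.32902 - 0.44742 = 2.59824 ≈ 2.5982 bits

These are NOT equal (difference: 1.1884 bits). KL divergence is asymmetric: D_KL(P||Q) ≠ D_KL(Q||P) in general.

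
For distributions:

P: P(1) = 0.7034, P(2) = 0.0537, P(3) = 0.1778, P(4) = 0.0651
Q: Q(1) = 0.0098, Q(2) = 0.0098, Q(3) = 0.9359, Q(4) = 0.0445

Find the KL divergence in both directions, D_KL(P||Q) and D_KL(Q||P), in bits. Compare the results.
D_KL(P||Q) = 4.0782 bits, D_KL(Q||P) = 2.1336 bits. D_KL(P||Q) is larger than D_KL(Q||P) by 1.9446 bits; the two directions differ.

D_KL(P||Q) = Σ P(x) log₂(P(x)/Q(x))

Computing term by term:
  P(1)·log₂(P(1)/Q(1)) = 0.7034·log₂(0.7034/0.0098) = 4.33676
  P(2)·log₂(P(2)/Q(2)) = 0.0537·log₂(0.0537/0.0098) = 0.13178
  P(3)·log₂(P(3)/Q(3)) = 0.1778·log₂(0.1778/0.9359) = -0.42603
  P(4)·log₂(P(4)/Q(4)) = 0.0651·log₂(0.0651/0.0445) = 0.03573

D_KL(P||Q) = 4.33676 + 0.13178 - 0.42603 + 0.03573 = 4.07824 ≈ 4.0782 bits

D_KL(Q||P) = Σ Q(x) log₂(Q(x)/P(x))

Computing term by term:
  Q(1)·log₂(Q(1)/P(1)) = 0.0098·log₂(0.0098/0.7034) = -0.06042
  Q(2)·log₂(Q(2)/P(2)) = 0.0098·log₂(0.0098/0.0537) = -0.02405
  Q(3)·log₂(Q(3)/P(3)) = 0.9359·log₂(0.9359/0.1778) = 2.24251
  Q(4)·log₂(Q(4)/P(4)) = 0.0445·log₂(0.0445/0.0651) = -0.02442

D_KL(Q||P) = -0.06042 - 0.02405 + 2.24251 - 0.02442 = 2.13362 ≈ 2.1336 bits

These are NOT equal (difference: 1.9446 bits). KL divergence is asymmetric: D_KL(P||Q) ≠ D_KL(Q||P) in general.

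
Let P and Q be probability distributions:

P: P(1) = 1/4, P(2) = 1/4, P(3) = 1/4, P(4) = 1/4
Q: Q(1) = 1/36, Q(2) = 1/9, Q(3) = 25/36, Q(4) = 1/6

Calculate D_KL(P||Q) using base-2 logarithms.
0.8627 bits

D_KL(P||Q) = Σ P(x) log₂(P(x)/Q(x))

Computing term by term:
  P(1)·log₂(P(1)/Q(1)) = (1/4)·log₂((1/4)/(1/36)) = 0.79248
  P(2)·log₂(P(2)/Q(2)) = (1/4)·log₂((1/4)/(1/9)) = 0.29248
  P(3)·log₂(P(3)/Q(3)) = (1/4)·log₂((1/4)/(25/36)) = -0.36848
  P(4)·log₂(P(4)/Q(4)) = (1/4)·log₂((1/4)/(1/6)) = 0.14624

D_KL(P||Q) = 0.79248 + 0.29248 - 0.36848 + 0.14624 = 0.86272 ≈ 0.8627 bits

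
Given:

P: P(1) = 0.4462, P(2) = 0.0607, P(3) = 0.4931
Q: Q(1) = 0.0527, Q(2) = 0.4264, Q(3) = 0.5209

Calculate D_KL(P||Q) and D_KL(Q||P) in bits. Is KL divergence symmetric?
D_KL(P||Q) = 1.1654 bits, D_KL(Q||P) = 1.0780 bits. No, KL divergence is not symmetric.

D_KL(P||Q) = Σ P(x) log₂(P(x)/Q(x))

Computing term by term:
  P(1)·log₂(P(1)/Q(1)) = 0.4462·log₂(0.4462/0.0527) = 1.37511
  P(2)·log₂(P(2)/Q(2)) = 0.0607·log₂(0.0607/0.4264) = -0.17072
  P(3)·log₂(P(3)/Q(3)) = 0.4931·log₂(0.4931/0.5209) = -0.03902

D_KL(P||Q) = 1.37511 - 0.17072 - 0.03902 = 1.16537 ≈ 1.1654 bits

D_KL(Q||P) = Σ Q(x) log₂(Q(x)/P(x))

Computing term by term:
  Q(1)·log₂(Q(1)/P(1)) = 0.0527·log₂(0.0527/0.4462) = -0.16241
  Q(2)·log₂(Q(2)/P(2)) = 0.4264·log₂(0.4264/0.0607) = 1.19922
  Q(3)·log₂(Q(3)/P(3)) = 0.5209·log₂(0.5209/0.4931) = 0.04122

D_KL(Q||P) = -0.16241 + 1.19922 + 0.04122 = 1.07803 ≈ 1.0780 bits

These are NOT equal (difference: 0.0874 bits). KL divergence is asymmetric: D_KL(P||Q) ≠ D_KL(Q||P) in general.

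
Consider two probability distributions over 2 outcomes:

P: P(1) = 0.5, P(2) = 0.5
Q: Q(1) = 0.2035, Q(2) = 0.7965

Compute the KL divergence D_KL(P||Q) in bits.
0.3126 bits

D_KL(P||Q) = Σ P(x) log₂(P(x)/Q(x))

Computing term by term:
  P(1)·log₂(P(1)/Q(1)) = 0.5·log₂(0.5/0.2035) = 0.64845
  P(2)·log₂(P(2)/Q(2)) = 0.5·log₂(0.5/0.7965) = -0.33587

D_KL(P||Q) = 0.64845 - 0.33587 = 0.31258 ≈ 0.3126 bits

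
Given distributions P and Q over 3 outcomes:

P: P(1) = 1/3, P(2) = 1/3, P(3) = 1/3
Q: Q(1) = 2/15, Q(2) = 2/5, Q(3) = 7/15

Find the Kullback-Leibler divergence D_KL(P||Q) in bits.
0.1912 bits

D_KL(P||Q) = Σ P(x) log₂(P(x)/Q(x))

Computing term by term:
  P(1)·log₂(P(1)/Q(1)) = (1/3)·log₂((1/3)/(2/15)) = 0.44064
  P(2)·log₂(P(2)/Q(2)) = (1/3)·log₂((1/3)/(2/5)) = -0.08768
  P(3)·log₂(P(3)/Q(3)) = (1/3)·log₂((1/3)/(7/15)) = -0.16181

D_KL(P||Q) = 0.44064 - 0.08768 - 0.16181 = 0.19115 ≈ 0.1912 bits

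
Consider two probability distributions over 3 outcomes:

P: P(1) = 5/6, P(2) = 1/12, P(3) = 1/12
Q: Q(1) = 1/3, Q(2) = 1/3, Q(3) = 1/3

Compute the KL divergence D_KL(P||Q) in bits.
0.7683 bits

D_KL(P||Q) = Σ P(x) log₂(P(x)/Q(x))

Computing term by term:
  P(1)·log₂(P(1)/Q(1)) = (5/6)·log₂((5/6)/(1/3)) = 1.10161
  P(2)·log₂(P(2)/Q(2)) = (1/12)·log₂((1/12)/(1/3)) = -0.16667
  P(3)·log₂(P(3)/Q(3)) = (1/12)·log₂((1/12)/(1/3)) = -0.16667

D_KL(P||Q) = 1.10161 - 0.16667 - 0.16667 = 0.76827 ≈ 0.7683 bits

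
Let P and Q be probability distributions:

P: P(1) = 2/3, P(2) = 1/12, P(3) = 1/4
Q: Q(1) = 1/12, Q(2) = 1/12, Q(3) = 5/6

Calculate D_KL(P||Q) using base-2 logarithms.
1.5658 bits

D_KL(P||Q) = Σ P(x) log₂(P(x)/Q(x))

Computing term by term:
  P(1)·log₂(P(1)/Q(1)) = (2/3)·log₂((2/3)/(1/12)) = 2.00000
  P(2)·log₂(P(2)/Q(2)) = (1/12)·log₂((1/12)/(1/12)) = 0.00000
  P(3)·log₂(P(3)/Q(3)) = (1/4)·log₂((1/4)/(5/6)) = -0.43424

D_KL(P||Q) = 2.00000 + 0.00000 - 0.43424 = 1.56576 ≈ 1.5658 bits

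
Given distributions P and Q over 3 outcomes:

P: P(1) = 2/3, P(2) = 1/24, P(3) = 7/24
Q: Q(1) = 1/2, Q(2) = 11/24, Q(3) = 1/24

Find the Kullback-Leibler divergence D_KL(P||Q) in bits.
0.9514 bits

D_KL(P||Q) = Σ P(x) log₂(P(x)/Q(x))

Computing term by term:
  P(1)·log₂(P(1)/Q(1)) = (2/3)·log₂((2/3)/(1/2)) = 0.27669
  P(2)·log₂(P(2)/Q(2)) = (1/24)·log₂((1/24)/(11/24)) = -0.14414
  P(3)·log₂(P(3)/Q(3)) = (7/24)·log₂((7/24)/(1/24)) = 0.81881

D_KL(P||Q) = 0.27669 - 0.14414 + 0.81881 = 0.95136 ≈ 0.9514 bits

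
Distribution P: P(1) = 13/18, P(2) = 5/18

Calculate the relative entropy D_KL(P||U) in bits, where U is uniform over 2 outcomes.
0.1476 bits

U(i) = 1/2 for all i

D_KL(P||U) = Σ P(x) log₂(P(x) / (1/2))
           = Σ P(x) log₂(P(x)) + log₂(2)
           = log₂(2) - H(P)

H(P) = -Σ P(x) log₂(P(x)):
  -P(1)·log₂(P(1)) = -(13/18)·log₂(13/18) = 0.33907
  -P(2)·log₂(P(2)) = -(5/18)·log₂(5/18) = 0.51333
H(P) = 0.33907 + 0.51333 = 0.85240 bits

log₂(2) = 1.00000 bits

D_KL(P||U) = 1.00000 - 0.85240 = 0.14760 ≈ 0.1476 bits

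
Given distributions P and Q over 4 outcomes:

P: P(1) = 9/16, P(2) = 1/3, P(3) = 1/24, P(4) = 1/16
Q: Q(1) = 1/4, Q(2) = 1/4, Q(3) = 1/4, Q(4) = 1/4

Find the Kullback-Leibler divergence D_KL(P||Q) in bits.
0.5637 bits

D_KL(P||Q) = Σ P(x) log₂(P(x)/Q(x))

Computing term by term:
  P(1)·log₂(P(1)/Q(1)) = (9/16)·log₂((9/16)/(1/4)) = 0.65808
  P(2)·log₂(P(2)/Q(2)) = (1/3)·log₂((1/3)/(1/4)) = 0.13835
  P(3)·log₂(P(3)/Q(3)) = (1/24)·log₂((1/24)/(1/4)) = -0.10771
  P(4)·log₂(P(4)/Q(4)) = (1/16)·log₂((1/16)/(1/4)) = -0.12500

D_KL(P||Q) = 0.65808 + 0.13835 - 0.10771 - 0.12500 = 0.56372 ≈ 0.5637 bits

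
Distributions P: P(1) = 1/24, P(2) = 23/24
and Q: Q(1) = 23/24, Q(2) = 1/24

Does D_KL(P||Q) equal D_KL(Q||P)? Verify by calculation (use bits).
D_KL(P||Q) = 4.1466 bits, D_KL(Q||P) = 4.1466 bits. Yes — for this pair D_KL(P||Q) = D_KL(Q||P).

D_KL(P||Q) = Σ P(x) log₂(P(x)/Q(x))

Computing term by term:
  P(1)·log₂(P(1)/Q(1)) = (1/24)·log₂((1/24)/(23/24)) = -0.18848
  P(2)·log₂(P(2)/Q(2)) = (23/24)·log₂((23/24)/(1/24)) = 4.33508

D_KL(P||Q) = -0.18848 + 4.33508 = 4.14660 ≈ 4.1466 bits

D_KL(Q||P) = Σ Q(x) log₂(Q(x)/P(x))

Computing term by term:
  Q(1)·log₂(Q(1)/P(1)) = (23/24)·log₂((23/24)/(1/24)) = 4.33508
  Q(2)·log₂(Q(2)/P(2)) = (1/24)·log₂((1/24)/(23/24)) = -0.18848

D_KL(Q||P) = 4.33508 - 0.18848 = 4.14660 ≈ 4.1466 bits

These ARE equal here. Q is P with outcomes relabeled (Q(1) = P(2), Q(2) = P(1)) by a relabeling that is its own inverse, so the two sums contain exactly the same terms in a different order. This is a special case — KL divergence is not symmetric in general: D_KL(P||Q) ≠ D_KL(Q||P) for most P, Q.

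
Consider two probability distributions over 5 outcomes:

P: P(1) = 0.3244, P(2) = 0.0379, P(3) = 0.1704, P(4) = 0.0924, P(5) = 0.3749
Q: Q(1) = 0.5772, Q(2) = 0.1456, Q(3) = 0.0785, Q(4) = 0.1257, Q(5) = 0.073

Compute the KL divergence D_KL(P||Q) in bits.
0.6912 bits

D_KL(P||Q) = Σ P(x) log₂(P(x)/Q(x))

Computing term by term:
  P(1)·log₂(P(1)/Q(1)) = 0.3244·log₂(0.3244/0.5772) = -0.26967
  P(2)·log₂(P(2)/Q(2)) = 0.0379·log₂(0.0379/0.1456) = -0.07359
  P(3)·log₂(P(3)/Q(3)) = 0.1704·log₂(0.1704/0.0785) = 0.19053
  P(4)·log₂(P(4)/Q(4)) = 0.0924·log₂(0.0924/0.1257) = -0.04103
  P(5)·log₂(P(5)/Q(5)) = 0.3749·log₂(0.3749/0.073) = 0.88497

D_KL(P||Q) = -0.26967 - 0.07359 + 0.19053 - 0.04103 + 0.88497 = 0.69121 ≈ 0.6912 bits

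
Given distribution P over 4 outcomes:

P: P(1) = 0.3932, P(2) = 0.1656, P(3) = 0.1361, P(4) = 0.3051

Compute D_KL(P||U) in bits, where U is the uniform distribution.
0.1268 bits

U(i) = 1/4 for all i

D_KL(P||U) = Σ P(x) log₂(P(x) / (1/4))
           = Σ P(x) log₂(P(x)) + log₂(4)
           = log₂(4) - H(P)

H(P) = -Σ P(x) log₂(P(x)):
  -P(1)·log₂(P(1)) = -(0.3932)·log₂(0.3932) = 0.52951
  -P(2)·log₂(P(2)) = -(0.1656)·log₂(0.1656) = 0.42960
  -P(3)·log₂(P(3)) = -(0.1361)·log₂(0.1361) = 0.39160
  -P(4)·log₂(P(4)) = -(0.3051)·log₂(0.3051) = 0.52253
H(P) = 0.52951 + 0.42960 + 0.39160 + 0.52253 = 1.87324 bits

log₂(4) = 2.00000 bits

D_KL(P||U) = 2.00000 - 1.87324 = 0.12676 ≈ 0.1268 bits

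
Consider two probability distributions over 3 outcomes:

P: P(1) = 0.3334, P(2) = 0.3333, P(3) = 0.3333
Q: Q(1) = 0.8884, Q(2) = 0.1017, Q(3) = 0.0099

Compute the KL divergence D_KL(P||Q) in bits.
1.7903 bits

D_KL(P||Q) = Σ P(x) log₂(P(x)/Q(x))

Computing term by term:
  P(1)·log₂(P(1)/Q(1)) = 0.3334·log₂(0.3334/0.8884) = -0.47141
  P(2)·log₂(P(2)/Q(2)) = 0.3333·log₂(0.3333/0.1017) = 0.57078
  P(3)·log₂(P(3)/Q(3)) = 0.3333·log₂(0.3333/0.0099) = 1.69091

D_KL(P||Q) = -0.47141 + 0.57078 + 1.69091 = 1.79028 ≈ 1.7903 bits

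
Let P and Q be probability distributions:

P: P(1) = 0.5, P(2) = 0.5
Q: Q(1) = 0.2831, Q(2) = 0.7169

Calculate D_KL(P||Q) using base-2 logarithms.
0.1504 bits

D_KL(P||Q) = Σ P(x) log₂(P(x)/Q(x))

Computing term by term:
  P(1)·log₂(P(1)/Q(1)) = 0.5·log₂(0.5/0.2831) = 0.41031
  P(2)·log₂(P(2)/Q(2)) = 0.5·log₂(0.5/0.7169) = -0.25992

D_KL(P||Q) = 0.41031 - 0.25992 = 0.15039 ≈ 0.1504 bits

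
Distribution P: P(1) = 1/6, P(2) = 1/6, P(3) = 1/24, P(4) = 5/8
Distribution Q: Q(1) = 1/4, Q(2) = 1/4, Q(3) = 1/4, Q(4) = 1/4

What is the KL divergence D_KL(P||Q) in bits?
0.5235 bits

D_KL(P||Q) = Σ P(x) log₂(P(x)/Q(x))

Computing term by term:
  P(1)·log₂(P(1)/Q(1)) = (1/6)·log₂((1/6)/(1/4)) = -0.09749
  P(2)·log₂(P(2)/Q(2)) = (1/6)·log₂((1/6)/(1/4)) = -0.09749
  P(3)·log₂(P(3)/Q(3)) = (1/24)·log₂((1/24)/(1/4)) = -0.10771
  P(4)·log₂(P(4)/Q(4)) = (5/8)·log₂((5/8)/(1/4)) = 0.82621

D_KL(P||Q) = -0.09749 - 0.09749 - 0.10771 + 0.82621 = 0.52352 ≈ 0.5235 bits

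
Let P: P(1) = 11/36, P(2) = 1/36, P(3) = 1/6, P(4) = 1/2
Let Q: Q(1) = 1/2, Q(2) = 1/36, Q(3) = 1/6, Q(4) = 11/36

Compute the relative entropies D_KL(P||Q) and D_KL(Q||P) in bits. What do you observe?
D_KL(P||Q) = 0.1382 bits, D_KL(Q||P) = 0.1382 bits. The two directions give the same value here, because Q is a self-inverse relabeling of P; in general KL divergence is asymmetric.

D_KL(P||Q) = Σ P(x) log₂(P(x)/Q(x))

Computing term by term:
  P(1)·log₂(P(1)/Q(1)) = (11/36)·log₂((11/36)/(1/2)) = -0.21710
  P(2)·log₂(P(2)/Q(2)) = (1/36)·log₂((1/36)/(1/36)) = 0.00000
  P(3)·log₂(P(3)/Q(3)) = (1/6)·log₂((1/6)/(1/6)) = 0.00000
  P(4)·log₂(P(4)/Q(4)) = (1/2)·log₂((1/2)/(11/36)) = 0.35525

D_KL(P||Q) = -0.21710 + 0.00000 + 0.00000 + 0.35525 = 0.13815 ≈ 0.1382 bits

D_KL(Q||P) = Σ Q(x) log₂(Q(x)/P(x))

Computing term by term:
  Q(1)·log₂(Q(1)/P(1)) = (1/2)·log₂((1/2)/(11/36)) = 0.35525
  Q(2)·log₂(Q(2)/P(2)) = (1/36)·log₂((1/36)/(1/36)) = 0.00000
  Q(3)·log₂(Q(3)/P(3)) = (1/6)·log₂((1/6)/(1/6)) = 0.00000
  Q(4)·log₂(Q(4)/P(4)) = (11/36)·log₂((11/36)/(1/2)) = -0.21710

D_KL(Q||P) = 0.35525 + 0.00000 + 0.00000 - 0.21710 = 0.13815 ≈ 0.1382 bits

These ARE equal here. Q is P with outcomes relabeled (Q(1) = P(4), Q(4) = P(1)) by a relabeling that is its own inverse, so the two sums contain exactly the same terms in a different order. This is a special case — KL divergence is not symmetric in general: D_KL(P||Q) ≠ D_KL(Q||P) for most P, Q.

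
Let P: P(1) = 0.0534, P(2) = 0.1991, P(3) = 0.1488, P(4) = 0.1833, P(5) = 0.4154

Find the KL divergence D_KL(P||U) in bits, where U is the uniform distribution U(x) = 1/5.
0.2485 bits

U(i) = 1/5 for all i

D_KL(P||U) = Σ P(x) log₂(P(x) / (1/5))
           = Σ P(x) log₂(P(x)) + log₂(5)
           = log₂(5) - H(P)

H(P) = -Σ P(x) log₂(P(x)):
  -P(1)·log₂(P(1)) = -(0.0534)·log₂(0.0534) = 0.22572
  -P(2)·log₂(P(2)) = -(0.1991)·log₂(0.1991) = 0.46359
  -P(3)·log₂(P(3)) = -(0.1488)·log₂(0.1488) = 0.40898
  -P(4)·log₂(P(4)) = -(0.1833)·log₂(0.1833) = 0.44867
  -P(5)·log₂(P(5)) = -(0.4154)·log₂(0.4154) = 0.52649
H(P) = 0.22572 + 0.46359 + 0.40898 + 0.44867 + 0.52649 = 2.07345 bits

log₂(5) = 2.32193 bits

D_KL(P||U) = 2.32193 - 2.07345 = 0.24848 ≈ 0.2485 bits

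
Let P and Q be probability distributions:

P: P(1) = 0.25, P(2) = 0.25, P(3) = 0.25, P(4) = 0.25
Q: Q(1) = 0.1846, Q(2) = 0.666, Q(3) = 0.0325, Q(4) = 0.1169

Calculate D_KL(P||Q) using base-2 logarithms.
0.7660 bits

D_KL(P||Q) = Σ P(x) log₂(P(x)/Q(x))

Computing term by term:
  P(1)·log₂(P(1)/Q(1)) = 0.25·log₂(0.25/0.1846) = 0.10938
  P(2)·log₂(P(2)/Q(2)) = 0.25·log₂(0.25/0.666) = -0.35340
  P(3)·log₂(P(3)/Q(3)) = 0.25·log₂(0.25/0.0325) = 0.73585
  P(4)·log₂(P(4)/Q(4)) = 0.25·log₂(0.25/0.1169) = 0.27416

D_KL(P||Q) = 0.10938 - 0.35340 + 0.73585 + 0.27416 = 0.76599 ≈ 0.7660 bits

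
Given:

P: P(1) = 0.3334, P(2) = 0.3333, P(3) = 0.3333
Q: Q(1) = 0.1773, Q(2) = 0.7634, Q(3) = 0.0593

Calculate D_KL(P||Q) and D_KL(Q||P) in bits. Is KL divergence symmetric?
D_KL(P||Q) = 0.7354 bits, D_KL(Q||P) = 0.6035 bits. No, KL divergence is not symmetric.

D_KL(P||Q) = Σ P(x) log₂(P(x)/Q(x))

Computing term by term:
  P(1)·log₂(P(1)/Q(1)) = 0.3334·log₂(0.3334/0.1773) = 0.30375
  P(2)·log₂(P(2)/Q(2)) = 0.3333·log₂(0.3333/0.7634) = -0.39850
  P(3)·log₂(P(3)/Q(3)) = 0.3333·log₂(0.3333/0.0593) = 0.83016

D_KL(P||Q) = 0.30375 - 0.39850 + 0.83016 = 0.73541 ≈ 0.7354 bits

D_KL(Q||P) = Σ Q(x) log₂(Q(x)/P(x))

Computing term by term:
  Q(1)·log₂(Q(1)/P(1)) = 0.1773·log₂(0.1773/0.3334) = -0.16153
  Q(2)·log₂(Q(2)/P(2)) = 0.7634·log₂(0.7634/0.3333) = 0.91273
  Q(3)·log₂(Q(3)/P(3)) = 0.0593·log₂(0.0593/0.3333) = -0.14770

D_KL(Q||P) = -0.16153 + 0.91273 - 0.14770 = 0.60350 ≈ 0.6035 bits

These are NOT equal (difference: 0.1319 bits). KL divergence is asymmetric: D_KL(P||Q) ≠ D_KL(Q||P) in general.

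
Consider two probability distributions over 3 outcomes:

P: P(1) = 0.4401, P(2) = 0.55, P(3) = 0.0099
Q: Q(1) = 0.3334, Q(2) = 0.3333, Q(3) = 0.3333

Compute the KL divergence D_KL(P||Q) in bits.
0.5235 bits

D_KL(P||Q) = Σ P(x) log₂(P(x)/Q(x))

Computing term by term:
  P(1)·log₂(P(1)/Q(1)) = 0.4401·log₂(0.4401/0.3334) = 0.17629
  P(2)·log₂(P(2)/Q(2)) = 0.55·log₂(0.55/0.3333) = 0.39744
  P(3)·log₂(P(3)/Q(3)) = 0.0099·log₂(0.0099/0.3333) = -0.05023

D_KL(P||Q) = 0.17629 + 0.39744 - 0.05023 = 0.52350 ≈ 0.5235 bits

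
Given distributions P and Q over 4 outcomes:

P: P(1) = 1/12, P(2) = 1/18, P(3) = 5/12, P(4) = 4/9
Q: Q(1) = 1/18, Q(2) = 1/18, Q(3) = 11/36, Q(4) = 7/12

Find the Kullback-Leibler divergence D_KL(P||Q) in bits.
0.0608 bits

D_KL(P||Q) = Σ P(x) log₂(P(x)/Q(x))

Computing term by term:
  P(1)·log₂(P(1)/Q(1)) = (1/12)·log₂((1/12)/(1/18)) = 0.04875
  P(2)·log₂(P(2)/Q(2)) = (1/18)·log₂((1/18)/(1/18)) = 0.00000
  P(3)·log₂(P(3)/Q(3)) = (5/12)·log₂((5/12)/(11/36)) = 0.18644
  P(4)·log₂(P(4)/Q(4)) = (4/9)·log₂((4/9)/(7/12)) = -0.17436

D_KL(P||Q) = 0.04875 + 0.00000 + 0.18644 - 0.17436 = 0.06083 ≈ 0.0608 bits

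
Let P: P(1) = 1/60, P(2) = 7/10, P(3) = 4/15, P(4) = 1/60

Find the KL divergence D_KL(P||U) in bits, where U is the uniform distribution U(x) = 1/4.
0.9344 bits

U(i) = 1/4 for all i

D_KL(P||U) = Σ P(x) log₂(P(x) / (1/4))
           = Σ P(x) log₂(P(x)) + log₂(4)
           = log₂(4) - H(P)

H(P) = -Σ P(x) log₂(P(x)):
  -P(1)·log₂(P(1)) = -(1/60)·log₂(1/60) = 0.09845
  -P(2)·log₂(P(2)) = -(7/10)·log₂(7/10) = 0.36020
  -P(3)·log₂(P(3)) = -(4/15)·log₂(4/15) = 0.50850
  -P(4)·log₂(P(4)) = -(1/60)·log₂(1/60) = 0.09845
H(P) = 0.09845 + 0.36020 + 0.50850 + 0.09845 = 1.06560 bits

log₂(4) = 2.00000 bits

D_KL(P||U) = 2.00000 - 1.06560 = 0.93440 ≈ 0.9344 bits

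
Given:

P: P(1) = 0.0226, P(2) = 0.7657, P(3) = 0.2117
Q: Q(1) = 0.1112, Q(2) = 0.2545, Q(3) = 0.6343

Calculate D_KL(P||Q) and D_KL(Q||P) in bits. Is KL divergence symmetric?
D_KL(P||Q) = 0.8297 bits, D_KL(Q||P) = 0.8554 bits. No, KL divergence is not symmetric.

D_KL(P||Q) = Σ P(x) log₂(P(x)/Q(x))

Computing term by term:
  P(1)·log₂(P(1)/Q(1)) = 0.0226·log₂(0.0226/0.1112) = -0.05195
  P(2)·log₂(P(2)/Q(2)) = 0.7657·log₂(0.7657/0.2545) = 1.21678
  P(3)·log₂(P(3)/Q(3)) = 0.2117·log₂(0.2117/0.6343) = -0.33515

D_KL(P||Q) = -0.05195 + 1.21678 - 0.33515 = 0.82968 ≈ 0.8297 bits

D_KL(Q||P) = Σ Q(x) log₂(Q(x)/P(x))

Computing term by term:
  Q(1)·log₂(Q(1)/P(1)) = 0.1112·log₂(0.1112/0.0226) = 0.25562
  Q(2)·log₂(Q(2)/P(2)) = 0.2545·log₂(0.2545/0.7657) = -0.40443
  Q(3)·log₂(Q(3)/P(3)) = 0.6343·log₂(0.6343/0.2117) = 1.00419

D_KL(Q||P) = 0.25562 - 0.40443 + 1.00419 = 0.85538 ≈ 0.8554 bits

These are NOT equal (difference: 0.0257 bits). KL divergence is asymmetric: D_KL(P||Q) ≠ D_KL(Q||P) in general.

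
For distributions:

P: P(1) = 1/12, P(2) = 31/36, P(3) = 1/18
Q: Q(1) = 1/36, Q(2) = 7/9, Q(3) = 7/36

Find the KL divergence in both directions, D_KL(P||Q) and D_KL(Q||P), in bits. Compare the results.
D_KL(P||Q) = 0.1581 bits, D_KL(Q||P) = 0.1932 bits. D_KL(Q||P) is larger than D_KL(P||Q) by 0.0351 bits; the two directions differ.

D_KL(P||Q) = Σ P(x) log₂(P(x)/Q(x))

Computing term by term:
  P(1)·log₂(P(1)/Q(1)) = (1/12)·log₂((1/12)/(1/36)) = 0.13208
  P(2)·log₂(P(2)/Q(2)) = (31/36)·log₂((31/36)/(7/9)) = 0.12645
  P(3)·log₂(P(3)/Q(3)) = (1/18)·log₂((1/18)/(7/36)) = -0.10041

D_KL(P||Q) = 0.13208 + 0.12645 - 0.10041 = 0.15812 ≈ 0.1581 bits

D_KL(Q||P) = Σ Q(x) log₂(Q(x)/P(x))

Computing term by term:
  Q(1)·log₂(Q(1)/P(1)) = (1/36)·log₂((1/36)/(1/12)) = -0.04403
  Q(2)·log₂(Q(2)/P(2)) = (7/9)·log₂((7/9)/(31/36)) = -0.11421
  Q(3)·log₂(Q(3)/P(3)) = (7/36)·log₂((7/36)/(1/18)) = 0.35143

D_KL(Q||P) = -0.04403 - 0.11421 + 0.35143 = 0.19319 ≈ 0.1932 bits

These are NOT equal (difference: 0.0351 bits). KL divergence is asymmetric: D_KL(P||Q) ≠ D_KL(Q||P) in general.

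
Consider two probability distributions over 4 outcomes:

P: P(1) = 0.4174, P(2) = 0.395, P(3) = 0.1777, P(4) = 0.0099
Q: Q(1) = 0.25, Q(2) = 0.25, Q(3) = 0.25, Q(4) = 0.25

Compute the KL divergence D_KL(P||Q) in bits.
0.4357 bits

D_KL(P||Q) = Σ P(x) log₂(P(x)/Q(x))

Computing term by term:
  P(1)·log₂(P(1)/Q(1)) = 0.4174·log₂(0.4174/0.25) = 0.30867
  P(2)·log₂(P(2)/Q(2)) = 0.395·log₂(0.395/0.25) = 0.26067
  P(3)·log₂(P(3)/Q(3)) = 0.1777·log₂(0.1777/0.25) = -0.08751
  P(4)·log₂(P(4)/Q(4)) = 0.0099·log₂(0.0099/0.25) = -0.04612

D_KL(P||Q) = 0.30867 + 0.26067 - 0.08751 - 0.04612 = 0.43571 ≈ 0.4357 bits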